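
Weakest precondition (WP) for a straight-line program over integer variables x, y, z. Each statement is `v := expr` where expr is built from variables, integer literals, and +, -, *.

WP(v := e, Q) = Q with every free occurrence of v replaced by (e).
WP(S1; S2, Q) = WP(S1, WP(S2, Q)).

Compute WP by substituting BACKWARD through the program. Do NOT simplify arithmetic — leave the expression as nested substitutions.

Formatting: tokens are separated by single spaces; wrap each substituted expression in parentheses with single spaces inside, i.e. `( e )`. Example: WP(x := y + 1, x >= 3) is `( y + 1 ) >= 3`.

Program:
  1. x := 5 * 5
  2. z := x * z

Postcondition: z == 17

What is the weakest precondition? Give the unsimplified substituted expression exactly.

Answer: ( ( 5 * 5 ) * z ) == 17

Derivation:
post: z == 17
stmt 2: z := x * z  -- replace 1 occurrence(s) of z with (x * z)
  => ( x * z ) == 17
stmt 1: x := 5 * 5  -- replace 1 occurrence(s) of x with (5 * 5)
  => ( ( 5 * 5 ) * z ) == 17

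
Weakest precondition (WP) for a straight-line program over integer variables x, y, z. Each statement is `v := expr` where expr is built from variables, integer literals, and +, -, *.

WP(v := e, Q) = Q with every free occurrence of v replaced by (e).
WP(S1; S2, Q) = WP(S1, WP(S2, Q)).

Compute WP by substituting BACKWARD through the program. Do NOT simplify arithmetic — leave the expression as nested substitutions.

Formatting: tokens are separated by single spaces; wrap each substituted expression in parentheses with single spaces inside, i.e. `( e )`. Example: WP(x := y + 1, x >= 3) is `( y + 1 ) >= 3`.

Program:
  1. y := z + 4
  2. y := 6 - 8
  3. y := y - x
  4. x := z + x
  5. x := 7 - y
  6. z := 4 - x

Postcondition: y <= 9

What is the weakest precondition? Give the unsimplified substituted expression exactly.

Answer: ( ( 6 - 8 ) - x ) <= 9

Derivation:
post: y <= 9
stmt 6: z := 4 - x  -- replace 0 occurrence(s) of z with (4 - x)
  => y <= 9
stmt 5: x := 7 - y  -- replace 0 occurrence(s) of x with (7 - y)
  => y <= 9
stmt 4: x := z + x  -- replace 0 occurrence(s) of x with (z + x)
  => y <= 9
stmt 3: y := y - x  -- replace 1 occurrence(s) of y with (y - x)
  => ( y - x ) <= 9
stmt 2: y := 6 - 8  -- replace 1 occurrence(s) of y with (6 - 8)
  => ( ( 6 - 8 ) - x ) <= 9
stmt 1: y := z + 4  -- replace 0 occurrence(s) of y with (z + 4)
  => ( ( 6 - 8 ) - x ) <= 9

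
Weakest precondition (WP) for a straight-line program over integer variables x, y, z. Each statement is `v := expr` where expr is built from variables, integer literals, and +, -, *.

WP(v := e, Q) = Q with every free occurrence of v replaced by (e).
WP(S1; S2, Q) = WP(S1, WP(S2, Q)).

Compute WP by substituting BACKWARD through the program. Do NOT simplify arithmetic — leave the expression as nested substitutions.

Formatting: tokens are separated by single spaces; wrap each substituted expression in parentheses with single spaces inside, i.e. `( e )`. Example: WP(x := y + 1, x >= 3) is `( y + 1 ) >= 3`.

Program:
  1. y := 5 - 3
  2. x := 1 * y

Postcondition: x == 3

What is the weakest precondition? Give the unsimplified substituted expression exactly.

Answer: ( 1 * ( 5 - 3 ) ) == 3

Derivation:
post: x == 3
stmt 2: x := 1 * y  -- replace 1 occurrence(s) of x with (1 * y)
  => ( 1 * y ) == 3
stmt 1: y := 5 - 3  -- replace 1 occurrence(s) of y with (5 - 3)
  => ( 1 * ( 5 - 3 ) ) == 3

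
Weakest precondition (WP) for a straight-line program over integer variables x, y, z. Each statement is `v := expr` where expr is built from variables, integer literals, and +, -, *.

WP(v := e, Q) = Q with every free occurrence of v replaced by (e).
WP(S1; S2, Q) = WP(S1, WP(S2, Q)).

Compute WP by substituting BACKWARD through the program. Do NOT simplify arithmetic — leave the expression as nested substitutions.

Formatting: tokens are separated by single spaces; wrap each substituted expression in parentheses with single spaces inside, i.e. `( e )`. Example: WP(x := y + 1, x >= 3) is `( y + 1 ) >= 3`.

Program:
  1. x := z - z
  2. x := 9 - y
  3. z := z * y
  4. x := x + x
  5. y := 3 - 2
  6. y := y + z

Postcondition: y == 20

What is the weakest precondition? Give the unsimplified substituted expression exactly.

post: y == 20
stmt 6: y := y + z  -- replace 1 occurrence(s) of y with (y + z)
  => ( y + z ) == 20
stmt 5: y := 3 - 2  -- replace 1 occurrence(s) of y with (3 - 2)
  => ( ( 3 - 2 ) + z ) == 20
stmt 4: x := x + x  -- replace 0 occurrence(s) of x with (x + x)
  => ( ( 3 - 2 ) + z ) == 20
stmt 3: z := z * y  -- replace 1 occurrence(s) of z with (z * y)
  => ( ( 3 - 2 ) + ( z * y ) ) == 20
stmt 2: x := 9 - y  -- replace 0 occurrence(s) of x with (9 - y)
  => ( ( 3 - 2 ) + ( z * y ) ) == 20
stmt 1: x := z - z  -- replace 0 occurrence(s) of x with (z - z)
  => ( ( 3 - 2 ) + ( z * y ) ) == 20

Answer: ( ( 3 - 2 ) + ( z * y ) ) == 20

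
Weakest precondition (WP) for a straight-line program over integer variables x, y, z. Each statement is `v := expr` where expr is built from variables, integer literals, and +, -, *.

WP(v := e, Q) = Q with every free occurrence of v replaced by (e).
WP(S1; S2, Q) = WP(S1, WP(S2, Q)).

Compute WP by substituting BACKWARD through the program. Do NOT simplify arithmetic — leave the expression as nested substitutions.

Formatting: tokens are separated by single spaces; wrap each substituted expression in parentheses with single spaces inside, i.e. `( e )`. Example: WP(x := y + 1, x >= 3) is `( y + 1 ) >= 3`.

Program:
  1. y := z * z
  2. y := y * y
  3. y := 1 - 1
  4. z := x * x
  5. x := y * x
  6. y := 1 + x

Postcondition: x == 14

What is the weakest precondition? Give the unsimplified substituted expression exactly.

Answer: ( ( 1 - 1 ) * x ) == 14

Derivation:
post: x == 14
stmt 6: y := 1 + x  -- replace 0 occurrence(s) of y with (1 + x)
  => x == 14
stmt 5: x := y * x  -- replace 1 occurrence(s) of x with (y * x)
  => ( y * x ) == 14
stmt 4: z := x * x  -- replace 0 occurrence(s) of z with (x * x)
  => ( y * x ) == 14
stmt 3: y := 1 - 1  -- replace 1 occurrence(s) of y with (1 - 1)
  => ( ( 1 - 1 ) * x ) == 14
stmt 2: y := y * y  -- replace 0 occurrence(s) of y with (y * y)
  => ( ( 1 - 1 ) * x ) == 14
stmt 1: y := z * z  -- replace 0 occurrence(s) of y with (z * z)
  => ( ( 1 - 1 ) * x ) == 14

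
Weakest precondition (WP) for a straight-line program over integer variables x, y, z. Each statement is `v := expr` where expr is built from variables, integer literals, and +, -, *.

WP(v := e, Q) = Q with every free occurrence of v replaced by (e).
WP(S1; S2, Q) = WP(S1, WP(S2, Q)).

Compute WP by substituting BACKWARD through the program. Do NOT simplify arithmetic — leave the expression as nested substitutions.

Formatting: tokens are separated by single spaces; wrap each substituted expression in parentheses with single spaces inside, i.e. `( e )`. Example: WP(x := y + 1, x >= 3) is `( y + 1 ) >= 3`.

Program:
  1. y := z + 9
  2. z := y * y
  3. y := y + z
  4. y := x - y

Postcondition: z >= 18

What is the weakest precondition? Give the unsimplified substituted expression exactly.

Answer: ( ( z + 9 ) * ( z + 9 ) ) >= 18

Derivation:
post: z >= 18
stmt 4: y := x - y  -- replace 0 occurrence(s) of y with (x - y)
  => z >= 18
stmt 3: y := y + z  -- replace 0 occurrence(s) of y with (y + z)
  => z >= 18
stmt 2: z := y * y  -- replace 1 occurrence(s) of z with (y * y)
  => ( y * y ) >= 18
stmt 1: y := z + 9  -- replace 2 occurrence(s) of y with (z + 9)
  => ( ( z + 9 ) * ( z + 9 ) ) >= 18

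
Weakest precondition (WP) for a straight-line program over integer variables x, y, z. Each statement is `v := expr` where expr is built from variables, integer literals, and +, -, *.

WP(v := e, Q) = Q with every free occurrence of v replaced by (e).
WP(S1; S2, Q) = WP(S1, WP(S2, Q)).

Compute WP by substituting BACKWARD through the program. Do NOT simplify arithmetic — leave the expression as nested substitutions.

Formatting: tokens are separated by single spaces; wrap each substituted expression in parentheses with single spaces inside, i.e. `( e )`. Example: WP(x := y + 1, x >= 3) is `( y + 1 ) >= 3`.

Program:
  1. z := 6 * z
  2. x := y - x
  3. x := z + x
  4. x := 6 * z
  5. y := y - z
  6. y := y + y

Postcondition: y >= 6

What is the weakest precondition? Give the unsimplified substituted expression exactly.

post: y >= 6
stmt 6: y := y + y  -- replace 1 occurrence(s) of y with (y + y)
  => ( y + y ) >= 6
stmt 5: y := y - z  -- replace 2 occurrence(s) of y with (y - z)
  => ( ( y - z ) + ( y - z ) ) >= 6
stmt 4: x := 6 * z  -- replace 0 occurrence(s) of x with (6 * z)
  => ( ( y - z ) + ( y - z ) ) >= 6
stmt 3: x := z + x  -- replace 0 occurrence(s) of x with (z + x)
  => ( ( y - z ) + ( y - z ) ) >= 6
stmt 2: x := y - x  -- replace 0 occurrence(s) of x with (y - x)
  => ( ( y - z ) + ( y - z ) ) >= 6
stmt 1: z := 6 * z  -- replace 2 occurrence(s) of z with (6 * z)
  => ( ( y - ( 6 * z ) ) + ( y - ( 6 * z ) ) ) >= 6

Answer: ( ( y - ( 6 * z ) ) + ( y - ( 6 * z ) ) ) >= 6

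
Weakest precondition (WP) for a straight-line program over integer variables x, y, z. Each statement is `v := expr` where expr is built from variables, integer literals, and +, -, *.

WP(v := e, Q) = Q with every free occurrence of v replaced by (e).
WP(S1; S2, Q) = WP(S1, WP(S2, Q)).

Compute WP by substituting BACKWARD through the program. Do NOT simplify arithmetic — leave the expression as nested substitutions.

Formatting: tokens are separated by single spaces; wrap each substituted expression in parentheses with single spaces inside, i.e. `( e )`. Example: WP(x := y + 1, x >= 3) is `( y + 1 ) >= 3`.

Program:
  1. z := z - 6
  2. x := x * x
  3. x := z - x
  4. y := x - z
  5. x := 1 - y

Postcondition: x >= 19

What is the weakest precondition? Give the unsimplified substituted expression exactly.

Answer: ( 1 - ( ( ( z - 6 ) - ( x * x ) ) - ( z - 6 ) ) ) >= 19

Derivation:
post: x >= 19
stmt 5: x := 1 - y  -- replace 1 occurrence(s) of x with (1 - y)
  => ( 1 - y ) >= 19
stmt 4: y := x - z  -- replace 1 occurrence(s) of y with (x - z)
  => ( 1 - ( x - z ) ) >= 19
stmt 3: x := z - x  -- replace 1 occurrence(s) of x with (z - x)
  => ( 1 - ( ( z - x ) - z ) ) >= 19
stmt 2: x := x * x  -- replace 1 occurrence(s) of x with (x * x)
  => ( 1 - ( ( z - ( x * x ) ) - z ) ) >= 19
stmt 1: z := z - 6  -- replace 2 occurrence(s) of z with (z - 6)
  => ( 1 - ( ( ( z - 6 ) - ( x * x ) ) - ( z - 6 ) ) ) >= 19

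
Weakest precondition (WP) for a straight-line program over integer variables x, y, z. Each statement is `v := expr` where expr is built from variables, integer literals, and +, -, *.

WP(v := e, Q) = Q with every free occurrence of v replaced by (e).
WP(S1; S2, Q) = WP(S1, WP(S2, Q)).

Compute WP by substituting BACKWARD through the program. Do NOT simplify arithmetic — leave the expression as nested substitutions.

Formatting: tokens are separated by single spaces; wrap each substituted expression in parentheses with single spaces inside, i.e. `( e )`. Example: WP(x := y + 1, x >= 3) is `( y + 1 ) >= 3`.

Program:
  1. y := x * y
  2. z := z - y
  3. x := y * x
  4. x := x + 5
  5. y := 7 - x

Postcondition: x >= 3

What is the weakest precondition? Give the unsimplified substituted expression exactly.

post: x >= 3
stmt 5: y := 7 - x  -- replace 0 occurrence(s) of y with (7 - x)
  => x >= 3
stmt 4: x := x + 5  -- replace 1 occurrence(s) of x with (x + 5)
  => ( x + 5 ) >= 3
stmt 3: x := y * x  -- replace 1 occurrence(s) of x with (y * x)
  => ( ( y * x ) + 5 ) >= 3
stmt 2: z := z - y  -- replace 0 occurrence(s) of z with (z - y)
  => ( ( y * x ) + 5 ) >= 3
stmt 1: y := x * y  -- replace 1 occurrence(s) of y with (x * y)
  => ( ( ( x * y ) * x ) + 5 ) >= 3

Answer: ( ( ( x * y ) * x ) + 5 ) >= 3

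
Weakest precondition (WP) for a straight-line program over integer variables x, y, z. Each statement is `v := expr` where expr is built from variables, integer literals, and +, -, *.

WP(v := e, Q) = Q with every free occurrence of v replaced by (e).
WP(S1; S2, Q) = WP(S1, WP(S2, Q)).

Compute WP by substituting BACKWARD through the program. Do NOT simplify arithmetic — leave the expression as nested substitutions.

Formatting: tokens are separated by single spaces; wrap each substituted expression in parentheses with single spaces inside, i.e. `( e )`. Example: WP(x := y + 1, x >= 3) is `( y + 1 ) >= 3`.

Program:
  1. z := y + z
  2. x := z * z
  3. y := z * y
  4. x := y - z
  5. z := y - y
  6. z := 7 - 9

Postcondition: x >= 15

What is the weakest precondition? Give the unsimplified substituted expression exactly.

post: x >= 15
stmt 6: z := 7 - 9  -- replace 0 occurrence(s) of z with (7 - 9)
  => x >= 15
stmt 5: z := y - y  -- replace 0 occurrence(s) of z with (y - y)
  => x >= 15
stmt 4: x := y - z  -- replace 1 occurrence(s) of x with (y - z)
  => ( y - z ) >= 15
stmt 3: y := z * y  -- replace 1 occurrence(s) of y with (z * y)
  => ( ( z * y ) - z ) >= 15
stmt 2: x := z * z  -- replace 0 occurrence(s) of x with (z * z)
  => ( ( z * y ) - z ) >= 15
stmt 1: z := y + z  -- replace 2 occurrence(s) of z with (y + z)
  => ( ( ( y + z ) * y ) - ( y + z ) ) >= 15

Answer: ( ( ( y + z ) * y ) - ( y + z ) ) >= 15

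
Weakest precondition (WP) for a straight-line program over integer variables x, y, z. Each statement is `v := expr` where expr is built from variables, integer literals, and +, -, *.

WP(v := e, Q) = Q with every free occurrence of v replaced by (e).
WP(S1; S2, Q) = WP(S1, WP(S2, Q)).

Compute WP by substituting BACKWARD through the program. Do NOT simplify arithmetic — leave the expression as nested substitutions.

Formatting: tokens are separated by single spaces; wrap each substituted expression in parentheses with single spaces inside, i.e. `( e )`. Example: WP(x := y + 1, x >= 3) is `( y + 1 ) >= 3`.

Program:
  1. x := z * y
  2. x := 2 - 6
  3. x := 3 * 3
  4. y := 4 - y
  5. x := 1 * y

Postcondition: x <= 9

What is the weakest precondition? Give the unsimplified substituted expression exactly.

post: x <= 9
stmt 5: x := 1 * y  -- replace 1 occurrence(s) of x with (1 * y)
  => ( 1 * y ) <= 9
stmt 4: y := 4 - y  -- replace 1 occurrence(s) of y with (4 - y)
  => ( 1 * ( 4 - y ) ) <= 9
stmt 3: x := 3 * 3  -- replace 0 occurrence(s) of x with (3 * 3)
  => ( 1 * ( 4 - y ) ) <= 9
stmt 2: x := 2 - 6  -- replace 0 occurrence(s) of x with (2 - 6)
  => ( 1 * ( 4 - y ) ) <= 9
stmt 1: x := z * y  -- replace 0 occurrence(s) of x with (z * y)
  => ( 1 * ( 4 - y ) ) <= 9

Answer: ( 1 * ( 4 - y ) ) <= 9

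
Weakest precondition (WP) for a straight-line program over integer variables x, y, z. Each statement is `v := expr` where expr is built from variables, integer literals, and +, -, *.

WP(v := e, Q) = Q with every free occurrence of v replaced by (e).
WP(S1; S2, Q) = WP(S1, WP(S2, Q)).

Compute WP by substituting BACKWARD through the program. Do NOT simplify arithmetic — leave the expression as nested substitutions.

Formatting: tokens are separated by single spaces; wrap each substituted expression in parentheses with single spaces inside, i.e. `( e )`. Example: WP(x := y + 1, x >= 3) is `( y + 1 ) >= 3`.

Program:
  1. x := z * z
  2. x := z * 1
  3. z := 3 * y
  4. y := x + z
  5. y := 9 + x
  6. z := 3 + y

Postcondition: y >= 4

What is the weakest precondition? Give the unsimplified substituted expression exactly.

Answer: ( 9 + ( z * 1 ) ) >= 4

Derivation:
post: y >= 4
stmt 6: z := 3 + y  -- replace 0 occurrence(s) of z with (3 + y)
  => y >= 4
stmt 5: y := 9 + x  -- replace 1 occurrence(s) of y with (9 + x)
  => ( 9 + x ) >= 4
stmt 4: y := x + z  -- replace 0 occurrence(s) of y with (x + z)
  => ( 9 + x ) >= 4
stmt 3: z := 3 * y  -- replace 0 occurrence(s) of z with (3 * y)
  => ( 9 + x ) >= 4
stmt 2: x := z * 1  -- replace 1 occurrence(s) of x with (z * 1)
  => ( 9 + ( z * 1 ) ) >= 4
stmt 1: x := z * z  -- replace 0 occurrence(s) of x with (z * z)
  => ( 9 + ( z * 1 ) ) >= 4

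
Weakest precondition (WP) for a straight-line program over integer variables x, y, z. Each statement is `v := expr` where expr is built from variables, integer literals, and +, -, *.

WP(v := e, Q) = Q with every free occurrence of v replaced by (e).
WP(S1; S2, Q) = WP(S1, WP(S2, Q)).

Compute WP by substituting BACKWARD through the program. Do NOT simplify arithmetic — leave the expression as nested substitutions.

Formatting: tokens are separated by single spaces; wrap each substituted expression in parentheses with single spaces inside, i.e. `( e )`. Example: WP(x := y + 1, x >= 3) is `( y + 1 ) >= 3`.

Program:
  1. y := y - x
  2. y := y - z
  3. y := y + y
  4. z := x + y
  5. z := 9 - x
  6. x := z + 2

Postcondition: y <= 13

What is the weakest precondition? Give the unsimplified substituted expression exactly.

Answer: ( ( ( y - x ) - z ) + ( ( y - x ) - z ) ) <= 13

Derivation:
post: y <= 13
stmt 6: x := z + 2  -- replace 0 occurrence(s) of x with (z + 2)
  => y <= 13
stmt 5: z := 9 - x  -- replace 0 occurrence(s) of z with (9 - x)
  => y <= 13
stmt 4: z := x + y  -- replace 0 occurrence(s) of z with (x + y)
  => y <= 13
stmt 3: y := y + y  -- replace 1 occurrence(s) of y with (y + y)
  => ( y + y ) <= 13
stmt 2: y := y - z  -- replace 2 occurrence(s) of y with (y - z)
  => ( ( y - z ) + ( y - z ) ) <= 13
stmt 1: y := y - x  -- replace 2 occurrence(s) of y with (y - x)
  => ( ( ( y - x ) - z ) + ( ( y - x ) - z ) ) <= 13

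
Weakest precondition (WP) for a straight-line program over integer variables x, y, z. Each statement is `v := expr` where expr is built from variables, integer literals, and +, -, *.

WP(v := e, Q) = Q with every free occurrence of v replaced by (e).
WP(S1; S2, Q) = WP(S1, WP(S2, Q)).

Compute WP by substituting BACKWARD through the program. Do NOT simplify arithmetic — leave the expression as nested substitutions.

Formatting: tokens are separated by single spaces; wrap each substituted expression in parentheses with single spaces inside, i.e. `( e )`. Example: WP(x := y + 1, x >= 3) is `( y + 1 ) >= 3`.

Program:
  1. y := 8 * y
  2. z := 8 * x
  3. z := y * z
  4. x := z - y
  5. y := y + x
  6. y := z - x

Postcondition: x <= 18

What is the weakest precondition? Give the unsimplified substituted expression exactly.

Answer: ( ( ( 8 * y ) * ( 8 * x ) ) - ( 8 * y ) ) <= 18

Derivation:
post: x <= 18
stmt 6: y := z - x  -- replace 0 occurrence(s) of y with (z - x)
  => x <= 18
stmt 5: y := y + x  -- replace 0 occurrence(s) of y with (y + x)
  => x <= 18
stmt 4: x := z - y  -- replace 1 occurrence(s) of x with (z - y)
  => ( z - y ) <= 18
stmt 3: z := y * z  -- replace 1 occurrence(s) of z with (y * z)
  => ( ( y * z ) - y ) <= 18
stmt 2: z := 8 * x  -- replace 1 occurrence(s) of z with (8 * x)
  => ( ( y * ( 8 * x ) ) - y ) <= 18
stmt 1: y := 8 * y  -- replace 2 occurrence(s) of y with (8 * y)
  => ( ( ( 8 * y ) * ( 8 * x ) ) - ( 8 * y ) ) <= 18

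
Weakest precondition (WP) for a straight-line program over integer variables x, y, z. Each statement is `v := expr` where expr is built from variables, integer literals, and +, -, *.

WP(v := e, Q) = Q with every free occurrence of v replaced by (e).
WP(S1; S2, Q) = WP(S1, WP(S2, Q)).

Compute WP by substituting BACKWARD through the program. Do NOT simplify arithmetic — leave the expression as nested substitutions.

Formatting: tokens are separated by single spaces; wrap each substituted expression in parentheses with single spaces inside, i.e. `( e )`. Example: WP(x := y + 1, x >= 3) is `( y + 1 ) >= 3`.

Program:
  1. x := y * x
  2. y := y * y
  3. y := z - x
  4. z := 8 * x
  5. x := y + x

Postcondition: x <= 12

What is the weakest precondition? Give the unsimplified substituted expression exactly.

post: x <= 12
stmt 5: x := y + x  -- replace 1 occurrence(s) of x with (y + x)
  => ( y + x ) <= 12
stmt 4: z := 8 * x  -- replace 0 occurrence(s) of z with (8 * x)
  => ( y + x ) <= 12
stmt 3: y := z - x  -- replace 1 occurrence(s) of y with (z - x)
  => ( ( z - x ) + x ) <= 12
stmt 2: y := y * y  -- replace 0 occurrence(s) of y with (y * y)
  => ( ( z - x ) + x ) <= 12
stmt 1: x := y * x  -- replace 2 occurrence(s) of x with (y * x)
  => ( ( z - ( y * x ) ) + ( y * x ) ) <= 12

Answer: ( ( z - ( y * x ) ) + ( y * x ) ) <= 12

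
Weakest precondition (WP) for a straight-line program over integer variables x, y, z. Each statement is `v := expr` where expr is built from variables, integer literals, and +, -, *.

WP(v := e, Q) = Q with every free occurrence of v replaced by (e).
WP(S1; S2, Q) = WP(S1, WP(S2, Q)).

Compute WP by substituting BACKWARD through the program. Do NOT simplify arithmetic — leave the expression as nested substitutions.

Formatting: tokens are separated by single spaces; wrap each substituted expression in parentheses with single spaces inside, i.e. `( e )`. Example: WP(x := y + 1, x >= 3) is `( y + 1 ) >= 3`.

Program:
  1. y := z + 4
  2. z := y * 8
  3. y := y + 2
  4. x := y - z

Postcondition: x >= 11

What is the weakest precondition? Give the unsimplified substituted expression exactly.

post: x >= 11
stmt 4: x := y - z  -- replace 1 occurrence(s) of x with (y - z)
  => ( y - z ) >= 11
stmt 3: y := y + 2  -- replace 1 occurrence(s) of y with (y + 2)
  => ( ( y + 2 ) - z ) >= 11
stmt 2: z := y * 8  -- replace 1 occurrence(s) of z with (y * 8)
  => ( ( y + 2 ) - ( y * 8 ) ) >= 11
stmt 1: y := z + 4  -- replace 2 occurrence(s) of y with (z + 4)
  => ( ( ( z + 4 ) + 2 ) - ( ( z + 4 ) * 8 ) ) >= 11

Answer: ( ( ( z + 4 ) + 2 ) - ( ( z + 4 ) * 8 ) ) >= 11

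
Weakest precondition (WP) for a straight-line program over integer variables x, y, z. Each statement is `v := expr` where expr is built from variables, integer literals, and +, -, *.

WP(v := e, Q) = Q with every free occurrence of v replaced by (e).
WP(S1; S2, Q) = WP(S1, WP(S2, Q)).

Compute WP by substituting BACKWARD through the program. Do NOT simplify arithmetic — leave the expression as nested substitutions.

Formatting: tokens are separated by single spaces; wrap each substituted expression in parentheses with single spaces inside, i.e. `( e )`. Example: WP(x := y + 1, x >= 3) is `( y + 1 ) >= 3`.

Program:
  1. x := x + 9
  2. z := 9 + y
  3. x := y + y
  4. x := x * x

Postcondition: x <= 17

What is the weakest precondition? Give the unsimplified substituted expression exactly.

Answer: ( ( y + y ) * ( y + y ) ) <= 17

Derivation:
post: x <= 17
stmt 4: x := x * x  -- replace 1 occurrence(s) of x with (x * x)
  => ( x * x ) <= 17
stmt 3: x := y + y  -- replace 2 occurrence(s) of x with (y + y)
  => ( ( y + y ) * ( y + y ) ) <= 17
stmt 2: z := 9 + y  -- replace 0 occurrence(s) of z with (9 + y)
  => ( ( y + y ) * ( y + y ) ) <= 17
stmt 1: x := x + 9  -- replace 0 occurrence(s) of x with (x + 9)
  => ( ( y + y ) * ( y + y ) ) <= 17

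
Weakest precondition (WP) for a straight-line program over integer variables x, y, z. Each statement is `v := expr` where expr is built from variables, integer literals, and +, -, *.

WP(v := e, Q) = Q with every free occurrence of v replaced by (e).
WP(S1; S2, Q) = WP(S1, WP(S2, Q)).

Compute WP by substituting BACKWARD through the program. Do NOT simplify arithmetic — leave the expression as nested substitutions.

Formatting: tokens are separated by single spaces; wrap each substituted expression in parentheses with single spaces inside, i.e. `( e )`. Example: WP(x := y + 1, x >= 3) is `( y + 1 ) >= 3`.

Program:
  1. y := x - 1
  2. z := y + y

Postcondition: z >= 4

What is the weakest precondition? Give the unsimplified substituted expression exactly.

Answer: ( ( x - 1 ) + ( x - 1 ) ) >= 4

Derivation:
post: z >= 4
stmt 2: z := y + y  -- replace 1 occurrence(s) of z with (y + y)
  => ( y + y ) >= 4
stmt 1: y := x - 1  -- replace 2 occurrence(s) of y with (x - 1)
  => ( ( x - 1 ) + ( x - 1 ) ) >= 4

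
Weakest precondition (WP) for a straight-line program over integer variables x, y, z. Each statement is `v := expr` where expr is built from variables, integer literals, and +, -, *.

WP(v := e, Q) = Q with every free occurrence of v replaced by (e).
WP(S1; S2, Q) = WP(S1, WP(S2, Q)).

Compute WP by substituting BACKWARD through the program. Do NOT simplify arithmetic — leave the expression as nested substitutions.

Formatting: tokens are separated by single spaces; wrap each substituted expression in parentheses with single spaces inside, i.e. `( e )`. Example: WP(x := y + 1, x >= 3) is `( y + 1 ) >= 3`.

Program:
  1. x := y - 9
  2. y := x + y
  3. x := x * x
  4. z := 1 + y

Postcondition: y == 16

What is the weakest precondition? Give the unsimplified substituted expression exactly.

post: y == 16
stmt 4: z := 1 + y  -- replace 0 occurrence(s) of z with (1 + y)
  => y == 16
stmt 3: x := x * x  -- replace 0 occurrence(s) of x with (x * x)
  => y == 16
stmt 2: y := x + y  -- replace 1 occurrence(s) of y with (x + y)
  => ( x + y ) == 16
stmt 1: x := y - 9  -- replace 1 occurrence(s) of x with (y - 9)
  => ( ( y - 9 ) + y ) == 16

Answer: ( ( y - 9 ) + y ) == 16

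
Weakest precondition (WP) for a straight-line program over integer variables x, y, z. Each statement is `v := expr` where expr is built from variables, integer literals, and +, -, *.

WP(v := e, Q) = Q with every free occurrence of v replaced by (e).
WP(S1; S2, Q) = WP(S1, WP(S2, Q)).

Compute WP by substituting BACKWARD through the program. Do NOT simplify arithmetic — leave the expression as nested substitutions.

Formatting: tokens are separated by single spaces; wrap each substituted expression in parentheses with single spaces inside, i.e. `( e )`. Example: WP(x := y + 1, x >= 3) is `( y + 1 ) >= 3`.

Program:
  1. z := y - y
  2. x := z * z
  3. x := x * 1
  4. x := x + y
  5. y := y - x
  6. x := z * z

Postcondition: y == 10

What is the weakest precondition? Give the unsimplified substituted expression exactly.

Answer: ( y - ( ( ( ( y - y ) * ( y - y ) ) * 1 ) + y ) ) == 10

Derivation:
post: y == 10
stmt 6: x := z * z  -- replace 0 occurrence(s) of x with (z * z)
  => y == 10
stmt 5: y := y - x  -- replace 1 occurrence(s) of y with (y - x)
  => ( y - x ) == 10
stmt 4: x := x + y  -- replace 1 occurrence(s) of x with (x + y)
  => ( y - ( x + y ) ) == 10
stmt 3: x := x * 1  -- replace 1 occurrence(s) of x with (x * 1)
  => ( y - ( ( x * 1 ) + y ) ) == 10
stmt 2: x := z * z  -- replace 1 occurrence(s) of x with (z * z)
  => ( y - ( ( ( z * z ) * 1 ) + y ) ) == 10
stmt 1: z := y - y  -- replace 2 occurrence(s) of z with (y - y)
  => ( y - ( ( ( ( y - y ) * ( y - y ) ) * 1 ) + y ) ) == 10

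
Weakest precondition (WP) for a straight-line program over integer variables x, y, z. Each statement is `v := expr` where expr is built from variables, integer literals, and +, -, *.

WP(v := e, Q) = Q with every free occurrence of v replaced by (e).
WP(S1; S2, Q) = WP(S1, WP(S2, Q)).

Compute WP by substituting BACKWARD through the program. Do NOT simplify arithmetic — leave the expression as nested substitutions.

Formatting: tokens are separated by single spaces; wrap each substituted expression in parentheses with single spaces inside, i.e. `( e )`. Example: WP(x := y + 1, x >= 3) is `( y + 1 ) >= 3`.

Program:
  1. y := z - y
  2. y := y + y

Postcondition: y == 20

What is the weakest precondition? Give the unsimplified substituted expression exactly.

Answer: ( ( z - y ) + ( z - y ) ) == 20

Derivation:
post: y == 20
stmt 2: y := y + y  -- replace 1 occurrence(s) of y with (y + y)
  => ( y + y ) == 20
stmt 1: y := z - y  -- replace 2 occurrence(s) of y with (z - y)
  => ( ( z - y ) + ( z - y ) ) == 20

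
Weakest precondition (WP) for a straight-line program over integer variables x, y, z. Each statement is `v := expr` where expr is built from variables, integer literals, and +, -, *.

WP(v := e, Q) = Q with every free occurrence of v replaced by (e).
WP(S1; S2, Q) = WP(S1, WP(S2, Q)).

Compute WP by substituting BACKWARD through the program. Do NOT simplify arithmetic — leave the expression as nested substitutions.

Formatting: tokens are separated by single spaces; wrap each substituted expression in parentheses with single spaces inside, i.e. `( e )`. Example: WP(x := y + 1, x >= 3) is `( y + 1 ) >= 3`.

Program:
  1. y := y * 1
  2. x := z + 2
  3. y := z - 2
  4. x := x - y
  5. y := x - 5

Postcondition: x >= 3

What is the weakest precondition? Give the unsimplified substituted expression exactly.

post: x >= 3
stmt 5: y := x - 5  -- replace 0 occurrence(s) of y with (x - 5)
  => x >= 3
stmt 4: x := x - y  -- replace 1 occurrence(s) of x with (x - y)
  => ( x - y ) >= 3
stmt 3: y := z - 2  -- replace 1 occurrence(s) of y with (z - 2)
  => ( x - ( z - 2 ) ) >= 3
stmt 2: x := z + 2  -- replace 1 occurrence(s) of x with (z + 2)
  => ( ( z + 2 ) - ( z - 2 ) ) >= 3
stmt 1: y := y * 1  -- replace 0 occurrence(s) of y with (y * 1)
  => ( ( z + 2 ) - ( z - 2 ) ) >= 3

Answer: ( ( z + 2 ) - ( z - 2 ) ) >= 3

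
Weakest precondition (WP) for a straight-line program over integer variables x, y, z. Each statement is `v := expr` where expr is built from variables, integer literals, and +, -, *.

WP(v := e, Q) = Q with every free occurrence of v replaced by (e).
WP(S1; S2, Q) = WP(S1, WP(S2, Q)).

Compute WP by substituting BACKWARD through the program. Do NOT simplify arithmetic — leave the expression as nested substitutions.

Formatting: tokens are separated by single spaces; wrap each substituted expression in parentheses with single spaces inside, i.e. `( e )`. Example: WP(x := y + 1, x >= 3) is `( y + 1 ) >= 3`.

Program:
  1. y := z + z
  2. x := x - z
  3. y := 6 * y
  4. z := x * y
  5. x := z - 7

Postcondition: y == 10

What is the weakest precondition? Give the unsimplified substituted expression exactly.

Answer: ( 6 * ( z + z ) ) == 10

Derivation:
post: y == 10
stmt 5: x := z - 7  -- replace 0 occurrence(s) of x with (z - 7)
  => y == 10
stmt 4: z := x * y  -- replace 0 occurrence(s) of z with (x * y)
  => y == 10
stmt 3: y := 6 * y  -- replace 1 occurrence(s) of y with (6 * y)
  => ( 6 * y ) == 10
stmt 2: x := x - z  -- replace 0 occurrence(s) of x with (x - z)
  => ( 6 * y ) == 10
stmt 1: y := z + z  -- replace 1 occurrence(s) of y with (z + z)
  => ( 6 * ( z + z ) ) == 10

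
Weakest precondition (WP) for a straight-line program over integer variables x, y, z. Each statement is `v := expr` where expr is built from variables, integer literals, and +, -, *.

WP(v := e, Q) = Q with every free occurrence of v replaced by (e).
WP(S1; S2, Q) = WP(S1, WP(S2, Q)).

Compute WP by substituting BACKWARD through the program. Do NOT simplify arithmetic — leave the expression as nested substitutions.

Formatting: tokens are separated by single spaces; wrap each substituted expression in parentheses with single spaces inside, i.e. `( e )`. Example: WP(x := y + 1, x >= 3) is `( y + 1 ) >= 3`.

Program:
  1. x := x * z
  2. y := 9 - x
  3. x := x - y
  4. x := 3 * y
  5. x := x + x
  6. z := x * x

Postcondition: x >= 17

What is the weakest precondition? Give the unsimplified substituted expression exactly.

Answer: ( ( 3 * ( 9 - ( x * z ) ) ) + ( 3 * ( 9 - ( x * z ) ) ) ) >= 17

Derivation:
post: x >= 17
stmt 6: z := x * x  -- replace 0 occurrence(s) of z with (x * x)
  => x >= 17
stmt 5: x := x + x  -- replace 1 occurrence(s) of x with (x + x)
  => ( x + x ) >= 17
stmt 4: x := 3 * y  -- replace 2 occurrence(s) of x with (3 * y)
  => ( ( 3 * y ) + ( 3 * y ) ) >= 17
stmt 3: x := x - y  -- replace 0 occurrence(s) of x with (x - y)
  => ( ( 3 * y ) + ( 3 * y ) ) >= 17
stmt 2: y := 9 - x  -- replace 2 occurrence(s) of y with (9 - x)
  => ( ( 3 * ( 9 - x ) ) + ( 3 * ( 9 - x ) ) ) >= 17
stmt 1: x := x * z  -- replace 2 occurrence(s) of x with (x * z)
  => ( ( 3 * ( 9 - ( x * z ) ) ) + ( 3 * ( 9 - ( x * z ) ) ) ) >= 17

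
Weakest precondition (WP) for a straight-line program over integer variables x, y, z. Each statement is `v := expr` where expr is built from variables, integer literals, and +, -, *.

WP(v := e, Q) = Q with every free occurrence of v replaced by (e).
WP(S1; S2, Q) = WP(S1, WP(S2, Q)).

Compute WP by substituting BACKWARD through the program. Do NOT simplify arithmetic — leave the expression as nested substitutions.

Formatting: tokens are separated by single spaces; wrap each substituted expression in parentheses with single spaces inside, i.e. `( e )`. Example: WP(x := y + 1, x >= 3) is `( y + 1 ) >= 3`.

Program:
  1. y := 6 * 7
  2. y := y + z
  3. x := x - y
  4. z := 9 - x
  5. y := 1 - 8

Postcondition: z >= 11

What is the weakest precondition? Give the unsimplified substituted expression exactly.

post: z >= 11
stmt 5: y := 1 - 8  -- replace 0 occurrence(s) of y with (1 - 8)
  => z >= 11
stmt 4: z := 9 - x  -- replace 1 occurrence(s) of z with (9 - x)
  => ( 9 - x ) >= 11
stmt 3: x := x - y  -- replace 1 occurrence(s) of x with (x - y)
  => ( 9 - ( x - y ) ) >= 11
stmt 2: y := y + z  -- replace 1 occurrence(s) of y with (y + z)
  => ( 9 - ( x - ( y + z ) ) ) >= 11
stmt 1: y := 6 * 7  -- replace 1 occurrence(s) of y with (6 * 7)
  => ( 9 - ( x - ( ( 6 * 7 ) + z ) ) ) >= 11

Answer: ( 9 - ( x - ( ( 6 * 7 ) + z ) ) ) >= 11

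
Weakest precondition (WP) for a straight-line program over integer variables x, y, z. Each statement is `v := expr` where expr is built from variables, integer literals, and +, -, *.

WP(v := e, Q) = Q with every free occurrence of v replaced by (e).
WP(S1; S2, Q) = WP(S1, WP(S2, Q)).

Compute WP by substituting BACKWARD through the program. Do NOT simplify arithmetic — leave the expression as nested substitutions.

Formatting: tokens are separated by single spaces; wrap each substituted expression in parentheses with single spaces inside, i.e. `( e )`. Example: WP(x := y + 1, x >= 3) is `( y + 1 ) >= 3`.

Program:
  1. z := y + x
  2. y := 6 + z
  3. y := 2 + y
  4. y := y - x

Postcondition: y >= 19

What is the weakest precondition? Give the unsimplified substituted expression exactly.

Answer: ( ( 2 + ( 6 + ( y + x ) ) ) - x ) >= 19

Derivation:
post: y >= 19
stmt 4: y := y - x  -- replace 1 occurrence(s) of y with (y - x)
  => ( y - x ) >= 19
stmt 3: y := 2 + y  -- replace 1 occurrence(s) of y with (2 + y)
  => ( ( 2 + y ) - x ) >= 19
stmt 2: y := 6 + z  -- replace 1 occurrence(s) of y with (6 + z)
  => ( ( 2 + ( 6 + z ) ) - x ) >= 19
stmt 1: z := y + x  -- replace 1 occurrence(s) of z with (y + x)
  => ( ( 2 + ( 6 + ( y + x ) ) ) - x ) >= 19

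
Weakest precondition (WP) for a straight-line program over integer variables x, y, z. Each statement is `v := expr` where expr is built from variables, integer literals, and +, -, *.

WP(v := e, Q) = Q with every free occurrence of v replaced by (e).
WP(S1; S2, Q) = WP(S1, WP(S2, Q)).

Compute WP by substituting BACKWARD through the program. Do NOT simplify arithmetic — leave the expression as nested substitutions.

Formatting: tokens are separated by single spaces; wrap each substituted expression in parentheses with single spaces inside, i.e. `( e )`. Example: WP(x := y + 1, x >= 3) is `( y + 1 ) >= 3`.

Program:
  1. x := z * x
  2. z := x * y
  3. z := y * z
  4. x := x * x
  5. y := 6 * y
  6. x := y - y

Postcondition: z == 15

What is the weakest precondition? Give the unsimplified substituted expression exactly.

post: z == 15
stmt 6: x := y - y  -- replace 0 occurrence(s) of x with (y - y)
  => z == 15
stmt 5: y := 6 * y  -- replace 0 occurrence(s) of y with (6 * y)
  => z == 15
stmt 4: x := x * x  -- replace 0 occurrence(s) of x with (x * x)
  => z == 15
stmt 3: z := y * z  -- replace 1 occurrence(s) of z with (y * z)
  => ( y * z ) == 15
stmt 2: z := x * y  -- replace 1 occurrence(s) of z with (x * y)
  => ( y * ( x * y ) ) == 15
stmt 1: x := z * x  -- replace 1 occurrence(s) of x with (z * x)
  => ( y * ( ( z * x ) * y ) ) == 15

Answer: ( y * ( ( z * x ) * y ) ) == 15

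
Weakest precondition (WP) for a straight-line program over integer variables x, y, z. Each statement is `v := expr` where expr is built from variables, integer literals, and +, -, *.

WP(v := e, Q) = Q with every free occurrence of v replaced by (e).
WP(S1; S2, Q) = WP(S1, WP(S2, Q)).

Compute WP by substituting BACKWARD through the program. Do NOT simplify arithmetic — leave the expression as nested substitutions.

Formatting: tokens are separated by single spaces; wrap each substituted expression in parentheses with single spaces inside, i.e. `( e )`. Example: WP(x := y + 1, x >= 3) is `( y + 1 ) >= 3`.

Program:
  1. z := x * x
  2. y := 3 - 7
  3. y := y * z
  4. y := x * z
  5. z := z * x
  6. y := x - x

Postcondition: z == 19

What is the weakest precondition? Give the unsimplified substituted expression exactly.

post: z == 19
stmt 6: y := x - x  -- replace 0 occurrence(s) of y with (x - x)
  => z == 19
stmt 5: z := z * x  -- replace 1 occurrence(s) of z with (z * x)
  => ( z * x ) == 19
stmt 4: y := x * z  -- replace 0 occurrence(s) of y with (x * z)
  => ( z * x ) == 19
stmt 3: y := y * z  -- replace 0 occurrence(s) of y with (y * z)
  => ( z * x ) == 19
stmt 2: y := 3 - 7  -- replace 0 occurrence(s) of y with (3 - 7)
  => ( z * x ) == 19
stmt 1: z := x * x  -- replace 1 occurrence(s) of z with (x * x)
  => ( ( x * x ) * x ) == 19

Answer: ( ( x * x ) * x ) == 19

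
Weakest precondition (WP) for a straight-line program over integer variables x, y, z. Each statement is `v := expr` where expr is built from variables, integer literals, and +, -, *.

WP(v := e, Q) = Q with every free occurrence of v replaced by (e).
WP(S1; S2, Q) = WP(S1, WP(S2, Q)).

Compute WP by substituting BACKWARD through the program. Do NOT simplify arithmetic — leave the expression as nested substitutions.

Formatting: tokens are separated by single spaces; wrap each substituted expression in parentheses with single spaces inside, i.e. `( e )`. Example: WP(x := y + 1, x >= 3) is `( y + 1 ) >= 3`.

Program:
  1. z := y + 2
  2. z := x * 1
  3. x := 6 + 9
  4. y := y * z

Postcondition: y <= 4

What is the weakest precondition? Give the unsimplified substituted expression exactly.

post: y <= 4
stmt 4: y := y * z  -- replace 1 occurrence(s) of y with (y * z)
  => ( y * z ) <= 4
stmt 3: x := 6 + 9  -- replace 0 occurrence(s) of x with (6 + 9)
  => ( y * z ) <= 4
stmt 2: z := x * 1  -- replace 1 occurrence(s) of z with (x * 1)
  => ( y * ( x * 1 ) ) <= 4
stmt 1: z := y + 2  -- replace 0 occurrence(s) of z with (y + 2)
  => ( y * ( x * 1 ) ) <= 4

Answer: ( y * ( x * 1 ) ) <= 4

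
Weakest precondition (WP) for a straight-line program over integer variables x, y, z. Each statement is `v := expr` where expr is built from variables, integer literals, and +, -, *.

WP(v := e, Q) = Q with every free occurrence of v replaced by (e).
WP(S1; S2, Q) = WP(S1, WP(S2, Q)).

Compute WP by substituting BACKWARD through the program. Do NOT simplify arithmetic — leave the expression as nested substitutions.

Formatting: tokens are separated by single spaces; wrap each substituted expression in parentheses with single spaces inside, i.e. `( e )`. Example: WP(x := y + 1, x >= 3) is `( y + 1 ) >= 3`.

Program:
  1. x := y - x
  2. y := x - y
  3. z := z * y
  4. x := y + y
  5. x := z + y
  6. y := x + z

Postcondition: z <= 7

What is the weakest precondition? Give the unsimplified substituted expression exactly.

post: z <= 7
stmt 6: y := x + z  -- replace 0 occurrence(s) of y with (x + z)
  => z <= 7
stmt 5: x := z + y  -- replace 0 occurrence(s) of x with (z + y)
  => z <= 7
stmt 4: x := y + y  -- replace 0 occurrence(s) of x with (y + y)
  => z <= 7
stmt 3: z := z * y  -- replace 1 occurrence(s) of z with (z * y)
  => ( z * y ) <= 7
stmt 2: y := x - y  -- replace 1 occurrence(s) of y with (x - y)
  => ( z * ( x - y ) ) <= 7
stmt 1: x := y - x  -- replace 1 occurrence(s) of x with (y - x)
  => ( z * ( ( y - x ) - y ) ) <= 7

Answer: ( z * ( ( y - x ) - y ) ) <= 7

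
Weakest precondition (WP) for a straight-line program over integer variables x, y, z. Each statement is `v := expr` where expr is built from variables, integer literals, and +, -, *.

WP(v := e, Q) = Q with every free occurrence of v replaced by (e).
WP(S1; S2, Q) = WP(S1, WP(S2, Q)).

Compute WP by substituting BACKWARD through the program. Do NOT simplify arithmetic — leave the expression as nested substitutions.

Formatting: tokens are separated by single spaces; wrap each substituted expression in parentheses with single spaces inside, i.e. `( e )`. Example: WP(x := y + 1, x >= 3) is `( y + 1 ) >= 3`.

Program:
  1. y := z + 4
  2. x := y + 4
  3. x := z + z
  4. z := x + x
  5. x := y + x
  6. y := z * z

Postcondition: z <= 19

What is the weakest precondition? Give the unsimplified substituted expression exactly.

Answer: ( ( z + z ) + ( z + z ) ) <= 19

Derivation:
post: z <= 19
stmt 6: y := z * z  -- replace 0 occurrence(s) of y with (z * z)
  => z <= 19
stmt 5: x := y + x  -- replace 0 occurrence(s) of x with (y + x)
  => z <= 19
stmt 4: z := x + x  -- replace 1 occurrence(s) of z with (x + x)
  => ( x + x ) <= 19
stmt 3: x := z + z  -- replace 2 occurrence(s) of x with (z + z)
  => ( ( z + z ) + ( z + z ) ) <= 19
stmt 2: x := y + 4  -- replace 0 occurrence(s) of x with (y + 4)
  => ( ( z + z ) + ( z + z ) ) <= 19
stmt 1: y := z + 4  -- replace 0 occurrence(s) of y with (z + 4)
  => ( ( z + z ) + ( z + z ) ) <= 19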